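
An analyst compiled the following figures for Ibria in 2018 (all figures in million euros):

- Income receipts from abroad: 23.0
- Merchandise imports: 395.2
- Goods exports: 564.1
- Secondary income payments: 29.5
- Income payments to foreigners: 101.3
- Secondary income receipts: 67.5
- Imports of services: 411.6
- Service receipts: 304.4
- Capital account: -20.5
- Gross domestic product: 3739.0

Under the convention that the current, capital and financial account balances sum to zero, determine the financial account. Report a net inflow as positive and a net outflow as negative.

Goods balance = 564.1 - 395.2 = 168.9
Services balance = 304.4 - 411.6 = -107.2
Trade balance (goods + services) = 168.9 + (-107.2) = 61.7
Net primary income = 23.0 - 101.3 = -78.3
Net secondary income = 67.5 - 29.5 = 38.0
Current account = 61.7 + (-78.3) + 38.0 = 21.4
Financial account = -(21.4 + (-20.5)) = -0.9

-0.9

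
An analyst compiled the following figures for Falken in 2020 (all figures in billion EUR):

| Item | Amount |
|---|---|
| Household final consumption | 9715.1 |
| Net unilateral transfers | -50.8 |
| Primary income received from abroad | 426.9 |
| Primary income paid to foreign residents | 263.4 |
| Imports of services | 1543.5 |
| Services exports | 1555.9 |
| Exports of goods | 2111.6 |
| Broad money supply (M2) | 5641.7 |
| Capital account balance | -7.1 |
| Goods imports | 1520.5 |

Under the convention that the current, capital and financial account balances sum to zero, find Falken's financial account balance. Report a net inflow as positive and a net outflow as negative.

-709.1

Goods balance = 2111.6 - 1520.5 = 591.1
Services balance = 1555.9 - 1543.5 = 12.4
Trade balance (goods + services) = 591.1 + 12.4 = 603.5
Net primary income = 426.9 - 263.4 = 163.5
Net secondary income = -50.8
Current account = 603.5 + 163.5 + (-50.8) = 716.2
Financial account = -(716.2 + (-7.1)) = -709.1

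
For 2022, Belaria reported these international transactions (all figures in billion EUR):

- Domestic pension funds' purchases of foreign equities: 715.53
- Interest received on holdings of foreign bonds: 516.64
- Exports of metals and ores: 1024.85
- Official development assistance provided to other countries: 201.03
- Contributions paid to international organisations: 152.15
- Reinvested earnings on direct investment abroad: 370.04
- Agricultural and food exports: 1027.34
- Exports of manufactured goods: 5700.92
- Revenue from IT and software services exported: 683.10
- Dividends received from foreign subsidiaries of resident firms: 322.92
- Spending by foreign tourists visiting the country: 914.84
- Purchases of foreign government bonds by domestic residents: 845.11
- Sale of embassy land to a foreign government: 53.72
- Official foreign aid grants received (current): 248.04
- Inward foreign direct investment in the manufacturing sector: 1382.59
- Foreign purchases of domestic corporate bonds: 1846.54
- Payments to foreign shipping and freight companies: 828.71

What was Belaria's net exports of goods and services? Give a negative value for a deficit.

8522.34

Goods: 1027.34 + 1024.85 + 5700.92 = 7753.11
Services: 914.84 + 683.10 - 828.71 = 769.23
Trade balance = 7753.11 + 769.23 = 8522.34
(Excluded from the trade balance — financial account: domestic pension funds' purchases of foreign equities 715.53, purchases of foreign government bonds by domestic residents 845.11, inward foreign direct investment in the manufacturing sector 1382.59, foreign purchases of domestic corporate bonds 1846.54; primary income: interest received on holdings of foreign bonds 516.64, reinvested earnings on direct investment abroad 370.04, dividends received from foreign subsidiaries of resident firms 322.92; secondary income: official development assistance provided to other countries 201.03, contributions paid to international organisations 152.15, official foreign aid grants received (current) 248.04; capital account: sale of embassy land to a foreign government 53.72.)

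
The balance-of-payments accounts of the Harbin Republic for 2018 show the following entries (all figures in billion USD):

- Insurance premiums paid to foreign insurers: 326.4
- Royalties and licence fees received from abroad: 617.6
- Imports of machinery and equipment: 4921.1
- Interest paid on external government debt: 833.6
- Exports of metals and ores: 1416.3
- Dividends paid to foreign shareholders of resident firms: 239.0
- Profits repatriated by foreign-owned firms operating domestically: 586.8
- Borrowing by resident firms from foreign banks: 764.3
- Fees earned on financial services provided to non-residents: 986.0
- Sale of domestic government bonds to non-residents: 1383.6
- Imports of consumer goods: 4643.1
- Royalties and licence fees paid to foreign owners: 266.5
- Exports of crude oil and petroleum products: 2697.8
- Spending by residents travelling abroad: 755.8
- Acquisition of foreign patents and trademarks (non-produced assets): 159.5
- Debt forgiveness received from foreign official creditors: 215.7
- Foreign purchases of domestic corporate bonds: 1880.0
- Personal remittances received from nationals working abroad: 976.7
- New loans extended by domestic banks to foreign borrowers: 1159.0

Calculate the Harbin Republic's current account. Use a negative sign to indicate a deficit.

-5877.9

Goods: -4643.1 - 4921.1 + 2697.8 + 1416.3 = -5450.1
Services: -755.8 + 986.0 + 617.6 - 266.5 - 326.4 = 254.9
Primary income: -833.6 - 239.0 - 586.8 = -1659.4
Secondary income: 976.7
Current account = (-5450.1) + 254.9 + (-1659.4) + 976.7 = -5877.9
(Excluded from the current account — financial account: borrowing by resident firms from foreign banks 764.3, sale of domestic government bonds to non-residents 1383.6, foreign purchases of domestic corporate bonds 1880.0, new loans extended by domestic banks to foreign borrowers 1159.0; capital account: acquisition of foreign patents and trademarks (non-produced assets) 159.5, debt forgiveness received from foreign official creditors 215.7.)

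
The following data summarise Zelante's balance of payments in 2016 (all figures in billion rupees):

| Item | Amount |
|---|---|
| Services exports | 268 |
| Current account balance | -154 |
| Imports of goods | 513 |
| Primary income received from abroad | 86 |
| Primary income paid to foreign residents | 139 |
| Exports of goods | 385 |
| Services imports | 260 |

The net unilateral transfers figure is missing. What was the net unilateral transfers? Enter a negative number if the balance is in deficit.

Current account = goods balance + services balance + net primary income + net secondary income
Sum of the known components = -173
Net unilateral transfers = CA - (known components) = -154 - (-173) = 19

19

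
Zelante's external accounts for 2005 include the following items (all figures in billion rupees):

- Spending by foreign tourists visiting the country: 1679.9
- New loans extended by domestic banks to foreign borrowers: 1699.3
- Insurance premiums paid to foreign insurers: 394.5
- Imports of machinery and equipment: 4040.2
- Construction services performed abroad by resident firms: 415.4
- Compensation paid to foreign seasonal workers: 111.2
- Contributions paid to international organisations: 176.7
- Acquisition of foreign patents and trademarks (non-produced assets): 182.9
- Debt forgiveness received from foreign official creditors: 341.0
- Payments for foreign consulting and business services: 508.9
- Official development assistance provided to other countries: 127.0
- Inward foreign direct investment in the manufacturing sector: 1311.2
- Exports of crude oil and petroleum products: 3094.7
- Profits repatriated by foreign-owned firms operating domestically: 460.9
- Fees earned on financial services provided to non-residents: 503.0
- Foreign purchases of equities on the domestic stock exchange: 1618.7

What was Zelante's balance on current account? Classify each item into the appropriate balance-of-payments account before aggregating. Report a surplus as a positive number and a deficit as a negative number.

-126.4

Goods: 3094.7 - 4040.2 = -945.5
Services: -508.9 + 1679.9 + 503.0 + 415.4 - 394.5 = 1694.9
Primary income: -111.2 - 460.9 = -572.1
Secondary income: -176.7 - 127.0 = -303.7
Current account = (-945.5) + 1694.9 + (-572.1) + (-303.7) = -126.4
(Excluded from the current account — financial account: new loans extended by domestic banks to foreign borrowers 1699.3, inward foreign direct investment in the manufacturing sector 1311.2, foreign purchases of equities on the domestic stock exchange 1618.7; capital account: acquisition of foreign patents and trademarks (non-produced assets) 182.9, debt forgiveness received from foreign official creditors 341.0.)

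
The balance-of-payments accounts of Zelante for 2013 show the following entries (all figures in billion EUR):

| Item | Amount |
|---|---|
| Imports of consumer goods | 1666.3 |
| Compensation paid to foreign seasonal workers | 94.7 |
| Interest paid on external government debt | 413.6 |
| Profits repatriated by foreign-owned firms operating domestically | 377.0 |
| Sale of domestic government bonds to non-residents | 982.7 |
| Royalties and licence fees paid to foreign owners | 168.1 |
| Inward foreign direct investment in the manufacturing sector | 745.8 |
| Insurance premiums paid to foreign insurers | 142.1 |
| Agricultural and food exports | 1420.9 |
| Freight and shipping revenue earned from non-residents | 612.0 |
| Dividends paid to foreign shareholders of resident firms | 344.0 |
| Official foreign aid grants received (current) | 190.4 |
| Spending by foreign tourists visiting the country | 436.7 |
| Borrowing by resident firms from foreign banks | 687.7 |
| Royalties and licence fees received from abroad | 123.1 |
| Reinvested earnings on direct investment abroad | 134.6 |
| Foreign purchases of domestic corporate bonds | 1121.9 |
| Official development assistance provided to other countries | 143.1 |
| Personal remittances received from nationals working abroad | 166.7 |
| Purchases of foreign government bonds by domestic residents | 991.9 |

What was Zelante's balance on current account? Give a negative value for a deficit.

-264.5

Goods: 1420.9 - 1666.3 = -245.4
Services: -168.1 + 612.0 + 436.7 + 123.1 - 142.1 = 861.6
Primary income: -377.0 - 94.7 - 344.0 - 413.6 + 134.6 = -1094.7
Secondary income: 190.4 + 166.7 - 143.1 = 214.0
Current account = (-245.4) + 861.6 + (-1094.7) + 214.0 = -264.5
(Excluded from the current account — financial account: sale of domestic government bonds to non-residents 982.7, inward foreign direct investment in the manufacturing sector 745.8, borrowing by resident firms from foreign banks 687.7, foreign purchases of domestic corporate bonds 1121.9, purchases of foreign government bonds by domestic residents 991.9.)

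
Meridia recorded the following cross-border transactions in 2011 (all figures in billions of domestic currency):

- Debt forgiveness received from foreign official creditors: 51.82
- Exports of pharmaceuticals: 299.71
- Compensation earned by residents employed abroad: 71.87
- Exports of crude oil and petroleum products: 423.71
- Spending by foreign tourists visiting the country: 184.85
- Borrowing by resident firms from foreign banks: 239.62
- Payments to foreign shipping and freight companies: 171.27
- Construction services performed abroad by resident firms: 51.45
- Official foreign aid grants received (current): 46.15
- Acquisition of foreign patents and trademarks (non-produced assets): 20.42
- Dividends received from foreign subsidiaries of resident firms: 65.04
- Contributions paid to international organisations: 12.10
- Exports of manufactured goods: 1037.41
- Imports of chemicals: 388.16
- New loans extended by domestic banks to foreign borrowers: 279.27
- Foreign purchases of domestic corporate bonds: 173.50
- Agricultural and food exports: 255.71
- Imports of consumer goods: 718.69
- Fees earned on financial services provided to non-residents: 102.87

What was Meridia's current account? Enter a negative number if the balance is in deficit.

Goods: 423.71 + 299.71 - 718.69 - 388.16 + 255.71 + 1037.41 = 909.69
Services: 51.45 - 171.27 + 184.85 + 102.87 = 167.90
Primary income: 71.87 + 65.04 = 136.91
Secondary income: -12.10 + 46.15 = 34.05
Current account = 909.69 + 167.90 + 136.91 + 34.05 = 1248.55
(Excluded from the current account — capital account: debt forgiveness received from foreign official creditors 51.82, acquisition of foreign patents and trademarks (non-produced assets) 20.42; financial account: borrowing by resident firms from foreign banks 239.62, new loans extended by domestic banks to foreign borrowers 279.27, foreign purchases of domestic corporate bonds 173.50.)

1248.55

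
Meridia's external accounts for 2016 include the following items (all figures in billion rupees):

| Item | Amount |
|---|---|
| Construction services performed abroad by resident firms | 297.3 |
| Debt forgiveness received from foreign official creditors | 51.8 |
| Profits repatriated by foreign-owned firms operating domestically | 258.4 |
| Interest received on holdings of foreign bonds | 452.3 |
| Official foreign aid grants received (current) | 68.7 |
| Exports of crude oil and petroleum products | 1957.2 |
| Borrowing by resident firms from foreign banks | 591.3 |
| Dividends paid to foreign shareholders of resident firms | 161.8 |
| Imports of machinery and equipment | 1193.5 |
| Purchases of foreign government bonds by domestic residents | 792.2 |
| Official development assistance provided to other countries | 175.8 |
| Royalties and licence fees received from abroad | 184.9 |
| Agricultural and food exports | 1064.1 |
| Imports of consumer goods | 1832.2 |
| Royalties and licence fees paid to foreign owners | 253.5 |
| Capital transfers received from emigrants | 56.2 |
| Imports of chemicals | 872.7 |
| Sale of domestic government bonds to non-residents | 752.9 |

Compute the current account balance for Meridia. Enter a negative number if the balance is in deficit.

Goods: 1064.1 + 1957.2 - 1832.2 - 872.7 - 1193.5 = -877.1
Services: -253.5 + 297.3 + 184.9 = 228.7
Primary income: 452.3 - 161.8 - 258.4 = 32.1
Secondary income: -175.8 + 68.7 = -107.1
Current account = (-877.1) + 228.7 + 32.1 + (-107.1) = -723.4
(Excluded from the current account — capital account: debt forgiveness received from foreign official creditors 51.8, capital transfers received from emigrants 56.2; financial account: borrowing by resident firms from foreign banks 591.3, purchases of foreign government bonds by domestic residents 792.2, sale of domestic government bonds to non-residents 752.9.)

-723.4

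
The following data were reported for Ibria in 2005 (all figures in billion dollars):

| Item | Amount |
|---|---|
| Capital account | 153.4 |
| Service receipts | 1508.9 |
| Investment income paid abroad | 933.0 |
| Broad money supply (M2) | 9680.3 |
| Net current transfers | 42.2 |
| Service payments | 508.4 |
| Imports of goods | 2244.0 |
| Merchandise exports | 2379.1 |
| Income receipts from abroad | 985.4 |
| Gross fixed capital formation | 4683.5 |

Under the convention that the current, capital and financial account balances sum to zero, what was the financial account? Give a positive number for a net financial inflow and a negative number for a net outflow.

-1383.6

Goods balance = 2379.1 - 2244.0 = 135.1
Services balance = 1508.9 - 508.4 = 1000.5
Trade balance (goods + services) = 135.1 + 1000.5 = 1135.6
Net primary income = 985.4 - 933.0 = 52.4
Net secondary income = 42.2
Current account = 1135.6 + 52.4 + 42.2 = 1230.2
Financial account = -(1230.2 + 153.4) = -1383.6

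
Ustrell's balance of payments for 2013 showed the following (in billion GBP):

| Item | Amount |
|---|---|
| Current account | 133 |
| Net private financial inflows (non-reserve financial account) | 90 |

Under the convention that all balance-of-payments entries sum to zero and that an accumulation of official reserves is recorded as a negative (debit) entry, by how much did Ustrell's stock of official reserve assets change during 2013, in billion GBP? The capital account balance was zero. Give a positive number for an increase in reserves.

223

Official reserve transactions balance = -(133 + 90) = -223
An accumulation of reserves is recorded as a debit (negative entry), so the change in the stock of reserves is the negative of that balance.
Change in official reserves = -(-223) = 223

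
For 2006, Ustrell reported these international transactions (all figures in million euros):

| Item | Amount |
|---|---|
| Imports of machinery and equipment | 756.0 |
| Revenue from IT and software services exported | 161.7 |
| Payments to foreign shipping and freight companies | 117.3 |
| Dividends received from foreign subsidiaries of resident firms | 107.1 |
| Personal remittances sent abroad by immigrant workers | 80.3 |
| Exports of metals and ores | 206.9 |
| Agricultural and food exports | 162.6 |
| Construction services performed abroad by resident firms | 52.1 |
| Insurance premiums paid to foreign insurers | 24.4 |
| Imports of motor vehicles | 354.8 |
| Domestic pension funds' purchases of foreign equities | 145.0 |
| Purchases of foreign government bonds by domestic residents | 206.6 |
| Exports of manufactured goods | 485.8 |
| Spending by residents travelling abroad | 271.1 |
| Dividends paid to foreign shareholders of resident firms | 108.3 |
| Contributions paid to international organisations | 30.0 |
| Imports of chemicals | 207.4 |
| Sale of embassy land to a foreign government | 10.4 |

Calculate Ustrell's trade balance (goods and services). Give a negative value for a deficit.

-661.9

Goods: 206.9 - 756.0 - 207.4 - 354.8 + 162.6 + 485.8 = -462.9
Services: -117.3 + 161.7 - 271.1 + 52.1 - 24.4 = -199.0
Trade balance = -462.9 + (-199.0) = -661.9
(Excluded from the trade balance — primary income: dividends received from foreign subsidiaries of resident firms 107.1, dividends paid to foreign shareholders of resident firms 108.3; secondary income: personal remittances sent abroad by immigrant workers 80.3, contributions paid to international organisations 30.0; financial account: domestic pension funds' purchases of foreign equities 145.0, purchases of foreign government bonds by domestic residents 206.6; capital account: sale of embassy land to a foreign government 10.4.)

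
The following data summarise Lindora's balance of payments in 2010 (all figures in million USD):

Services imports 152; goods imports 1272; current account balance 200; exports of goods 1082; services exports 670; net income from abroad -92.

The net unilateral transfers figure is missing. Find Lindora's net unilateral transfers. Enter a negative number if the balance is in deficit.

-36

Current account = goods balance + services balance + net primary income + net secondary income
Sum of the known components = 236
Net unilateral transfers = CA - (known components) = 200 - 236 = -36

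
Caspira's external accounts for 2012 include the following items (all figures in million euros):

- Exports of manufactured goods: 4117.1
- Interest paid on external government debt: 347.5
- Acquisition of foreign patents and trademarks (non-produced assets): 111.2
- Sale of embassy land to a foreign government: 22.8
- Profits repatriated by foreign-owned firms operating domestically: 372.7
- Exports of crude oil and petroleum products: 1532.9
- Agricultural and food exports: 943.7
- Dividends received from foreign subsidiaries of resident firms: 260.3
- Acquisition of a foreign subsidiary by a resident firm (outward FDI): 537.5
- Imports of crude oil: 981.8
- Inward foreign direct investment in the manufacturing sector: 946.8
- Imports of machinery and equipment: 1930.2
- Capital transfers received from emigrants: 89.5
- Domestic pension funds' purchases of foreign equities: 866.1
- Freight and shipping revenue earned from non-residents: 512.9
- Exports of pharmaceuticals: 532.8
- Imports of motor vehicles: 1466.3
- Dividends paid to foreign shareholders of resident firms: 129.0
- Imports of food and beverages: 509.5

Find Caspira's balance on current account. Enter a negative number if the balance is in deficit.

Goods: 4117.1 - 1930.2 - 1466.3 + 943.7 - 981.8 - 509.5 + 1532.9 + 532.8 = 2238.7
Services: 512.9
Primary income: -129.0 + 260.3 - 347.5 - 372.7 = -588.9
Current account = 2238.7 + 512.9 + (-588.9) = 2162.7
(Excluded from the current account — capital account: acquisition of foreign patents and trademarks (non-produced assets) 111.2, sale of embassy land to a foreign government 22.8, capital transfers received from emigrants 89.5; financial account: acquisition of a foreign subsidiary by a resident firm (outward FDI) 537.5, inward foreign direct investment in the manufacturing sector 946.8, domestic pension funds' purchases of foreign equities 866.1.)

2162.7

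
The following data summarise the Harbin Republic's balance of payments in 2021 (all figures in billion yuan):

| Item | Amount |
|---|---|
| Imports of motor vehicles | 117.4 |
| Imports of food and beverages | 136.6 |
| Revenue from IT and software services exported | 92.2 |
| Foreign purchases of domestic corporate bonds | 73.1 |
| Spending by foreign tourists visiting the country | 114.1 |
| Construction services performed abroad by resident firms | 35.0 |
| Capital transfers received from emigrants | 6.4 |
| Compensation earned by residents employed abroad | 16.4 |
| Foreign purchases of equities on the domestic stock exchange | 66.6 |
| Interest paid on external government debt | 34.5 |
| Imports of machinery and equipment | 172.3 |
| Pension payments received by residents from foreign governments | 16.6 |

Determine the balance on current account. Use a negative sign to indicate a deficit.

-186.5

Goods: -172.3 - 117.4 - 136.6 = -426.3
Services: 92.2 + 114.1 + 35.0 = 241.3
Primary income: -34.5 + 16.4 = -18.1
Secondary income: 16.6
Current account = (-426.3) + 241.3 + (-18.1) + 16.6 = -186.5
(Excluded from the current account — financial account: foreign purchases of domestic corporate bonds 73.1, foreign purchases of equities on the domestic stock exchange 66.6; capital account: capital transfers received from emigrants 6.4.)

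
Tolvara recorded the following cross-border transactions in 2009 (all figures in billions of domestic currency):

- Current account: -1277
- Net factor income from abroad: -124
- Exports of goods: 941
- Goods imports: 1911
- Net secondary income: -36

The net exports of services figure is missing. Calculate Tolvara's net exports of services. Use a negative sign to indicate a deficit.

-147

Current account = goods balance + services balance + net primary income + net secondary income
Sum of the known components = -1130
Net exports of services = CA - (known components) = -1277 - (-1130) = -147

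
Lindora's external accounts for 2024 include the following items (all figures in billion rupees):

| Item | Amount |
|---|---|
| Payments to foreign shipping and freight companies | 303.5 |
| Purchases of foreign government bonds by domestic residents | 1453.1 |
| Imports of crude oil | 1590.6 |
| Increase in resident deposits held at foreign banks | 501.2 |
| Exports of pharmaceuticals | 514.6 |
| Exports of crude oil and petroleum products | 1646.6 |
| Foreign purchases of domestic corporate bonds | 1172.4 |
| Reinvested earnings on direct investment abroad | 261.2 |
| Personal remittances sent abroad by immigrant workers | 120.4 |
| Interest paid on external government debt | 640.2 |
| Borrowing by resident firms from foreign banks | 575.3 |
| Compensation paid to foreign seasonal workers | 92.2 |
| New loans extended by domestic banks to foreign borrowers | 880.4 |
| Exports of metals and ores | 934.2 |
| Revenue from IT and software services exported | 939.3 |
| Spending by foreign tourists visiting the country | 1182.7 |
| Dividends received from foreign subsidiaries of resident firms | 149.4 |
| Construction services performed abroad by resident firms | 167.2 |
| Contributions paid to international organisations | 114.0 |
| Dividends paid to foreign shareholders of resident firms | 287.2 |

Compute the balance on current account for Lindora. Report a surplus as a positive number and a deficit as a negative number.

Goods: 934.2 + 1646.6 + 514.6 - 1590.6 = 1504.8
Services: 939.3 + 167.2 + 1182.7 - 303.5 = 1985.7
Primary income: -287.2 + 149.4 - 640.2 + 261.2 - 92.2 = -609.0
Secondary income: -120.4 - 114.0 = -234.4
Current account = 1504.8 + 1985.7 + (-609.0) + (-234.4) = 2647.1
(Excluded from the current account — financial account: purchases of foreign government bonds by domestic residents 1453.1, increase in resident deposits held at foreign banks 501.2, foreign purchases of domestic corporate bonds 1172.4, borrowing by resident firms from foreign banks 575.3, new loans extended by domestic banks to foreign borrowers 880.4.)

2647.1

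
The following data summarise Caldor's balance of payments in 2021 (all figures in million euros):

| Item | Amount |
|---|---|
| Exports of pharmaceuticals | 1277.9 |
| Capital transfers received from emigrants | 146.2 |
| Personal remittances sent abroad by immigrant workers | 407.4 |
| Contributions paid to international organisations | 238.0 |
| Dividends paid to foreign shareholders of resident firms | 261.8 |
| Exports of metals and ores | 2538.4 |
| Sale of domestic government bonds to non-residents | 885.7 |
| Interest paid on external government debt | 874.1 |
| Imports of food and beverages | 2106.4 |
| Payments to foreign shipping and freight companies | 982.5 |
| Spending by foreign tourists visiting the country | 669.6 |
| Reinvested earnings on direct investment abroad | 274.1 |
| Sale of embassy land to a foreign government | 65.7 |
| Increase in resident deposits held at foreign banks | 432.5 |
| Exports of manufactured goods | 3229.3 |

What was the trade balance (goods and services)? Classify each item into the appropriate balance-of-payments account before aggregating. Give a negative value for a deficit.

Goods: 2538.4 + 1277.9 + 3229.3 - 2106.4 = 4939.2
Services: -982.5 + 669.6 = -312.9
Trade balance = 4939.2 + (-312.9) = 4626.3
(Excluded from the trade balance — capital account: capital transfers received from emigrants 146.2, sale of embassy land to a foreign government 65.7; secondary income: personal remittances sent abroad by immigrant workers 407.4, contributions paid to international organisations 238.0; primary income: dividends paid to foreign shareholders of resident firms 261.8, interest paid on external government debt 874.1, reinvested earnings on direct investment abroad 274.1; financial account: sale of domestic government bonds to non-residents 885.7, increase in resident deposits held at foreign banks 432.5.)

4626.3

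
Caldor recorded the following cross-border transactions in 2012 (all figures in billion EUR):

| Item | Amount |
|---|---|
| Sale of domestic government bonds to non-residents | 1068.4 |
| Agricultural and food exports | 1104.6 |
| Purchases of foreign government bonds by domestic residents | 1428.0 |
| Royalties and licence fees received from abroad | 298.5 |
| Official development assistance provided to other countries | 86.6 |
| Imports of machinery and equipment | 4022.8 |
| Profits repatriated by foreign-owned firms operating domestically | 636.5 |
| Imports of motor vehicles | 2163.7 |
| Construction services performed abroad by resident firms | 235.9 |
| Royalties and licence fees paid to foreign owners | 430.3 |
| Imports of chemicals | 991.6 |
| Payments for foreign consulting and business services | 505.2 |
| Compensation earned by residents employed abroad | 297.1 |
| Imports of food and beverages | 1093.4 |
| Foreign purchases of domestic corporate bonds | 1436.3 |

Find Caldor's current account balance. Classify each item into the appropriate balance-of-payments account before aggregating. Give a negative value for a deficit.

-7994.0

Goods: 1104.6 - 1093.4 - 4022.8 - 2163.7 - 991.6 = -7166.9
Services: 298.5 - 505.2 - 430.3 + 235.9 = -401.1
Primary income: -636.5 + 297.1 = -339.4
Secondary income: -86.6
Current account = (-7166.9) + (-401.1) + (-339.4) + (-86.6) = -7994.0
(Excluded from the current account — financial account: sale of domestic government bonds to non-residents 1068.4, purchases of foreign government bonds by domestic residents 1428.0, foreign purchases of domestic corporate bonds 1436.3.)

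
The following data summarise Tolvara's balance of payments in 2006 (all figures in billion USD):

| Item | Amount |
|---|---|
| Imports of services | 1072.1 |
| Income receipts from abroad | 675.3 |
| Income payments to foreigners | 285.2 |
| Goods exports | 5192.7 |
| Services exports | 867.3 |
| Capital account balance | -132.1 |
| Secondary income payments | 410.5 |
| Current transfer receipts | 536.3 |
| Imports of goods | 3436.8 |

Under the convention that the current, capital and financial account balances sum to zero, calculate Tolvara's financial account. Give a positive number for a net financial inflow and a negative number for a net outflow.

-1934.9

Goods balance = 5192.7 - 3436.8 = 1755.9
Services balance = 867.3 - 1072.1 = -204.8
Trade balance (goods + services) = 1755.9 + (-204.8) = 1551.1
Net primary income = 675.3 - 285.2 = 390.1
Net secondary income = 536.3 - 410.5 = 125.8
Current account = 1551.1 + 390.1 + 125.8 = 2067.0
Financial account = -(2067.0 + (-132.1)) = -1934.9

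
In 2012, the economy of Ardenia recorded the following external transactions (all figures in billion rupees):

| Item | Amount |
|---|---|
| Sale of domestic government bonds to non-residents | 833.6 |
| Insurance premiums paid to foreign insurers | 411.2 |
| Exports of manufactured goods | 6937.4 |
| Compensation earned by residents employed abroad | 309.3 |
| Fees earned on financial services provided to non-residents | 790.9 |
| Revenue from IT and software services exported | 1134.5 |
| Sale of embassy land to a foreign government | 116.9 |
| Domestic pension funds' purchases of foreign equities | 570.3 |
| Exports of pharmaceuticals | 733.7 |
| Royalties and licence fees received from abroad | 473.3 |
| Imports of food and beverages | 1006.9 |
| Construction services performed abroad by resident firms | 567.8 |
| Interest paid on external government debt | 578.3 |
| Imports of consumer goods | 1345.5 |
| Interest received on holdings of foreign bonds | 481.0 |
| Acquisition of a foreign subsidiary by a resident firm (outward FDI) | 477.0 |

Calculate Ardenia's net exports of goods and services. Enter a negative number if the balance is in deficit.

7874.0

Goods: 733.7 + 6937.4 - 1006.9 - 1345.5 = 5318.7
Services: 567.8 + 790.9 + 473.3 - 411.2 + 1134.5 = 2555.3
Trade balance = 5318.7 + 2555.3 = 7874.0
(Excluded from the trade balance — financial account: sale of domestic government bonds to non-residents 833.6, domestic pension funds' purchases of foreign equities 570.3, acquisition of a foreign subsidiary by a resident firm (outward FDI) 477.0; primary income: compensation earned by residents employed abroad 309.3, interest paid on external government debt 578.3, interest received on holdings of foreign bonds 481.0; capital account: sale of embassy land to a foreign government 116.9.)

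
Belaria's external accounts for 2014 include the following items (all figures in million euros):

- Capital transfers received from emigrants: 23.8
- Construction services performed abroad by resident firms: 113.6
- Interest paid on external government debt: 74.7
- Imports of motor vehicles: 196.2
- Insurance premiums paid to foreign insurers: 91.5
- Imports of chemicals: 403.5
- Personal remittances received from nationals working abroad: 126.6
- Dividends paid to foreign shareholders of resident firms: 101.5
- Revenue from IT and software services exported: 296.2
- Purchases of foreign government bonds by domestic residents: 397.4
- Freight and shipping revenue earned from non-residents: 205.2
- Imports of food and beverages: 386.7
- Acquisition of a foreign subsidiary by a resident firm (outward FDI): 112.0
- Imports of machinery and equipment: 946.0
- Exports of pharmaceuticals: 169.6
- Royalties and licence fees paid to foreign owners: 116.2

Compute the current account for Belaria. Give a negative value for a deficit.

Goods: 169.6 - 946.0 - 403.5 - 196.2 - 386.7 = -1762.8
Services: 113.6 + 205.2 - 91.5 + 296.2 - 116.2 = 407.3
Primary income: -74.7 - 101.5 = -176.2
Secondary income: 126.6
Current account = (-1762.8) + 407.3 + (-176.2) + 126.6 = -1405.1
(Excluded from the current account — capital account: capital transfers received from emigrants 23.8; financial account: purchases of foreign government bonds by domestic residents 397.4, acquisition of a foreign subsidiary by a resident firm (outward FDI) 112.0.)

-1405.1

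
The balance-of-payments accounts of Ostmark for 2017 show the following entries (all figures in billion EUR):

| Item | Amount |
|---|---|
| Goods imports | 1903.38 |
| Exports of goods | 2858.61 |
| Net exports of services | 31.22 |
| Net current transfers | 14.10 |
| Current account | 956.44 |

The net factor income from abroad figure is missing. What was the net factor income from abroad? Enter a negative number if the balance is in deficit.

-44.11

Current account = goods balance + services balance + net primary income + net secondary income
Sum of the known components = 1000.55
Net factor income from abroad = CA - (known components) = 956.44 - 1000.55 = -44.11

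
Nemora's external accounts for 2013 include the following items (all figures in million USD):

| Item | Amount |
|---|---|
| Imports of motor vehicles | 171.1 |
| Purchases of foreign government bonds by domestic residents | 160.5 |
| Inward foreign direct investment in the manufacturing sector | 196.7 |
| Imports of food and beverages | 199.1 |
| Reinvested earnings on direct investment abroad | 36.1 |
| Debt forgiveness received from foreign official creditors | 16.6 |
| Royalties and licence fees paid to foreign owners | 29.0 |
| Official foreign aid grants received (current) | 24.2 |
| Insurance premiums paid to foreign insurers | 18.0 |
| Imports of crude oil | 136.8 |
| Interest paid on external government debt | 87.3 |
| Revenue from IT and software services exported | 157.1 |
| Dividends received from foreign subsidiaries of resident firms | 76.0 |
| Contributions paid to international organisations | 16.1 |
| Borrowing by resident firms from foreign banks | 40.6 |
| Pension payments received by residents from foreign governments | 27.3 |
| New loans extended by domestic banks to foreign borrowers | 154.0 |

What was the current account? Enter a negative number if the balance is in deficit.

-336.7

Goods: -199.1 - 171.1 - 136.8 = -507.0
Services: -18.0 - 29.0 + 157.1 = 110.1
Primary income: 36.1 - 87.3 + 76.0 = 24.8
Secondary income: 24.2 - 16.1 + 27.3 = 35.4
Current account = (-507.0) + 110.1 + 24.8 + 35.4 = -336.7
(Excluded from the current account — financial account: purchases of foreign government bonds by domestic residents 160.5, inward foreign direct investment in the manufacturing sector 196.7, borrowing by resident firms from foreign banks 40.6, new loans extended by domestic banks to foreign borrowers 154.0; capital account: debt forgiveness received from foreign official creditors 16.6.)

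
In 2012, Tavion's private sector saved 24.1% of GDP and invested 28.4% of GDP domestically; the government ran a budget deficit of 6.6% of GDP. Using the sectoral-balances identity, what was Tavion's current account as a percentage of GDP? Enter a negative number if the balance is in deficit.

-10.9

By the sectoral-balances identity, CA = (S_private - I) + (T - G).
Private balance = 24.1 - 28.4 = -4.3
Government balance (T - G) = -6.6
CA = -4.3 + (-6.6) = -10.9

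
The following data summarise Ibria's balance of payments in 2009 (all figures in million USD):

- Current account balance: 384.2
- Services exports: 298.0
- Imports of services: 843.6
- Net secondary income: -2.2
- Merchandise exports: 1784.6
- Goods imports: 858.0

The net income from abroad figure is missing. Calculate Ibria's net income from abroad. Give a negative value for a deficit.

Current account = goods balance + services balance + net primary income + net secondary income
Sum of the known components = 378.8
Net income from abroad = CA - (known components) = 384.2 - 378.8 = 5.4

5.4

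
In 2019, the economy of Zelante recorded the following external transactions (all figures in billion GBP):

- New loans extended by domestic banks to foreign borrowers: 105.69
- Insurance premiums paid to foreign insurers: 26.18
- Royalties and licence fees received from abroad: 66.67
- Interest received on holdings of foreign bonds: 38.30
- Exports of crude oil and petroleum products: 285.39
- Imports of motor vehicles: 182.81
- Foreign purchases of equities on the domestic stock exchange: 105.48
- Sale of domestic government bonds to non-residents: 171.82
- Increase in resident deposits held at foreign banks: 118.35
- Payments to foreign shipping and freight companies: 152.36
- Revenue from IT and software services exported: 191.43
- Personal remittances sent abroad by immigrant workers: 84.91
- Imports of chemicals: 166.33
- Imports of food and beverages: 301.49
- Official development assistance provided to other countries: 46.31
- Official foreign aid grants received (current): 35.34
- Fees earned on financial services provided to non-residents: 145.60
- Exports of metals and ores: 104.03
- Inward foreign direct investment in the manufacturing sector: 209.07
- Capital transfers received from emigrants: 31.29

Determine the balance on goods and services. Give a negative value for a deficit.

-36.05

Goods: 104.03 - 166.33 - 301.49 + 285.39 - 182.81 = -261.21
Services: 66.67 + 191.43 + 145.60 - 26.18 - 152.36 = 225.16
Trade balance = -261.21 + 225.16 = -36.05
(Excluded from the trade balance — financial account: new loans extended by domestic banks to foreign borrowers 105.69, foreign purchases of equities on the domestic stock exchange 105.48, sale of domestic government bonds to non-residents 171.82, increase in resident deposits held at foreign banks 118.35, inward foreign direct investment in the manufacturing sector 209.07; primary income: interest received on holdings of foreign bonds 38.30; secondary income: personal remittances sent abroad by immigrant workers 84.91, official development assistance provided to other countries 46.31, official foreign aid grants received (current) 35.34; capital account: capital transfers received from emigrants 31.29.)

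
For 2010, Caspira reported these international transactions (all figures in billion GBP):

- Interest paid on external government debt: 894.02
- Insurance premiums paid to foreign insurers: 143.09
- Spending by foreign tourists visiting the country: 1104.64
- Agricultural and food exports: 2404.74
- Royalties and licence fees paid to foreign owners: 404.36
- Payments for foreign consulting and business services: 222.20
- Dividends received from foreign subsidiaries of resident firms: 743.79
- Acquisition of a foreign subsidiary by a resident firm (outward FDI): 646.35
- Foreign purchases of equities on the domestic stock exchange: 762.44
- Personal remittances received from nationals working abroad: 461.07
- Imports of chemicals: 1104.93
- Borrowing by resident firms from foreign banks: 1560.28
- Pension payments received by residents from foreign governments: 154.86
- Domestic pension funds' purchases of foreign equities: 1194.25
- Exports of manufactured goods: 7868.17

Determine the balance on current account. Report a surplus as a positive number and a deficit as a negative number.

9968.67

Goods: 7868.17 + 2404.74 - 1104.93 = 9167.98
Services: -404.36 - 222.20 - 143.09 + 1104.64 = 334.99
Primary income: -894.02 + 743.79 = -150.23
Secondary income: 154.86 + 461.07 = 615.93
Current account = 9167.98 + 334.99 + (-150.23) + 615.93 = 9968.67
(Excluded from the current account — financial account: acquisition of a foreign subsidiary by a resident firm (outward FDI) 646.35, foreign purchases of equities on the domestic stock exchange 762.44, borrowing by resident firms from foreign banks 1560.28, domestic pension funds' purchases of foreign equities 1194.25.)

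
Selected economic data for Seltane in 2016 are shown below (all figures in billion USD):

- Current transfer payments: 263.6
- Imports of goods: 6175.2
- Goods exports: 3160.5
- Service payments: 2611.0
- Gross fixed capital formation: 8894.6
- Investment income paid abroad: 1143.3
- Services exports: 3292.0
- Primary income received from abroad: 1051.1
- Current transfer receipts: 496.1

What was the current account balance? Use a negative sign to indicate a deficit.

-2193.4

Goods balance = 3160.5 - 6175.2 = -3014.7
Services balance = 3292.0 - 2611.0 = 681.0
Trade balance (goods + services) = -3014.7 + 681.0 = -2333.7
Net primary income = 1051.1 - 1143.3 = -92.2
Net secondary income = 496.1 - 263.6 = 232.5
Current account = -2333.7 + (-92.2) + 232.5 = -2193.4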